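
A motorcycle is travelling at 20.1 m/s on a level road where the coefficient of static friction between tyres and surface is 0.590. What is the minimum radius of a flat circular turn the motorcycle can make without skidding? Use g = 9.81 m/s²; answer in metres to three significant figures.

69.8 m

At the limit, μ_s m g = m v²/r, so r_min = v²/(μ_s g) = (20.1)²/(0.590 × 9.81) = 404.0/5.788 = 69.80 m.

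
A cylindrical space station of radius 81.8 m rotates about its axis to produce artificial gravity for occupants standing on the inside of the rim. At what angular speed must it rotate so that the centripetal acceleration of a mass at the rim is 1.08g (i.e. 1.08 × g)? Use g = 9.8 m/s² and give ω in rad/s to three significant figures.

Centripetal acceleration a_c = ω²r. Setting ω²r = 1.08g:
ω = √(1.08g / r) = √(1.08 × 9.8 / 81.8) = √0.1294 = 0.3597 rad/s.

0.360 rad/s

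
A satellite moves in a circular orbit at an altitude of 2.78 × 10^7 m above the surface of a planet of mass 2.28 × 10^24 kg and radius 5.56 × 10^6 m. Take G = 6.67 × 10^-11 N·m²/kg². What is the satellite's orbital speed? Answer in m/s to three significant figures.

2140 m/s

Orbital radius r = R + h = 5.56 × 10^6 + 2.78 × 10^7 = 3.336 × 10^7 m.
Gravity supplies the centripetal force: G M m / r² = m v² / r, so v = √(GM/r).
v = √(6.67 × 10^-11 × 2.28 × 10^24 / 3.336 × 10^7) = √(4.559 × 10^6) = 2135 m/s.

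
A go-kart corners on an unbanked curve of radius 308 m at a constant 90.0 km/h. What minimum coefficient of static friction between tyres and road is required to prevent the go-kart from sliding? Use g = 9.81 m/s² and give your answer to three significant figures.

v = 90.0/3.6 = 25.00 m/s.
Friction provides the centripetal force: μ_s m g = m v²/r, so μ_s = v²/(g r) = (25.00)²/(9.81 × 308) = 625.0/3021 = 0.2069.

0.207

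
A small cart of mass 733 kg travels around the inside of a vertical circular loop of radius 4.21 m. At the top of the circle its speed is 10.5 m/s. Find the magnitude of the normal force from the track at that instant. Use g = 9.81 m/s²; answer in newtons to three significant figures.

12000 N

At the top, both N and the weight mg point inward (toward the centre), so N + mg = mv²/r.
N = m(v²/r − g) = 733 × ((10.5)²/4.21 − 9.81) = 733 × (26.19 − 9.81) = 733 × 16.38 = 12000 N.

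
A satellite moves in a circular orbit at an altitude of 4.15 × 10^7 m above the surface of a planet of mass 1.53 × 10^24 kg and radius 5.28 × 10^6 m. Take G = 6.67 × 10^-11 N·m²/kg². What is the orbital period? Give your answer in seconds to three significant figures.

199000 s

r = R + h = 5.28 × 10^6 + 4.15 × 10^7 = 4.678 × 10^7 m. Gravity provides the centripetal force: G M m / r² = m v² / r ⇒ v = √(GM/r) = 1477 m/s.
T = 2πr/v = 2π × 4.678 × 10^7 / 1477 = 199000 s.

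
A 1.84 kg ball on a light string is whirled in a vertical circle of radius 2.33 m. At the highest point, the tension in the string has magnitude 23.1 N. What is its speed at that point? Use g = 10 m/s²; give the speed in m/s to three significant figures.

7.25 m/s

At the top, T + mg = mv²/r, so v = √(r(T/m + g)) = √(2.33 × (23.1/1.84 + 10.0)) = √(2.33 × 22.55) = √52.55 = 7.249 m/s.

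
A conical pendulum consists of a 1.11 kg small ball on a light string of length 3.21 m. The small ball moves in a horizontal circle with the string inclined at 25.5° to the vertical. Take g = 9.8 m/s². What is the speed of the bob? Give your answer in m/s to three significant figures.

The radius of the circle is r = L sinθ = 3.21 × sin 25.5° = 1.382 m.
Horizontally T sinθ = mv²/r and vertically T cosθ = mg, so tanθ = v²/(rg).
v = √(r g tanθ) = √(1.382 × 9.8 × 0.4770) = √6.460 = 2.542 m/s.

2.54 m/s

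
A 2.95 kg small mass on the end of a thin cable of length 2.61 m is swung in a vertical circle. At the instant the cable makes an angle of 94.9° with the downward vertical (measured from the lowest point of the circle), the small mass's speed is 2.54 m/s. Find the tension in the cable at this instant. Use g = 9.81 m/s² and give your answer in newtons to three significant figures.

Take the radial direction toward the centre of the circle as positive. The component of the weight along the string toward the centre is −mg cos φ (φ measured from the bottom), so Newton's second law along the string gives T − mg cos φ = m v²/r.
cos 94.9° = -0.08542, so T = m(v²/r + g cos φ) = 2.95 × ((2.54)²/2.61 + 9.81 × -0.08542) = 2.95 × (2.472 + (-0.8379)) = 2.95 × 1.634 = 4.820 N.

4.82 N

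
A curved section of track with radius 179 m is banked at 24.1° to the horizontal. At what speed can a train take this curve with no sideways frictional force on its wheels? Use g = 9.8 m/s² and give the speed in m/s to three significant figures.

On a frictionless banked curve, N sinθ = mv²/r and N cosθ = mg, so tanθ = v²/(rg).
v = √(r g tanθ) = √(179 × 9.8 × tan 24.1°) = √(179 × 9.8 × 0.4473) = √784.7 = 28.01 m/s.

28.0 m/s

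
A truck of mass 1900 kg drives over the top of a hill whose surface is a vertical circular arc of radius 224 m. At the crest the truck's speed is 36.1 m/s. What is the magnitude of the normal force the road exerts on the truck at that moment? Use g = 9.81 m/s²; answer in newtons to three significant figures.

7580 N

At the crest the centripetal acceleration points downward (toward the centre of the arc), so mg − N = mv²/r.
N = m(g − v²/r) = 1900 × (9.81 − (36.1)²/224) = 1900 × (9.81 − 5.818) = 1900 × 3.992 = 7585 N.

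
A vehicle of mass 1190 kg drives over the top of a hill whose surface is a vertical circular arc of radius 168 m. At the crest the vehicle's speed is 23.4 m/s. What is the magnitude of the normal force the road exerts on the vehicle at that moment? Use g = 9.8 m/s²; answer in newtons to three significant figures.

7780 N

At the crest the centripetal acceleration points downward (toward the centre of the arc), so mg − N = mv²/r.
N = m(g − v²/r) = 1190 × (9.8 − (23.4)²/168) = 1190 × (9.8 − 3.259) = 1190 × 6.541 = 7783 N.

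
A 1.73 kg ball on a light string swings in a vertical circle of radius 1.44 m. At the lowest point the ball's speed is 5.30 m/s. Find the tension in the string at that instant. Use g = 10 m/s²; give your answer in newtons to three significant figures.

51.0 N

At the lowest point, T points up (toward the centre) and the weight mg points down (away from the centre), so the net inward force is T − mg = mv²/r.
T = m(v²/r + g) = 1.73 × ((5.30)²/1.44 + 10.0) = 1.73 × (19.51 + 10.0) = 1.73 × 29.51 = 51.05 N.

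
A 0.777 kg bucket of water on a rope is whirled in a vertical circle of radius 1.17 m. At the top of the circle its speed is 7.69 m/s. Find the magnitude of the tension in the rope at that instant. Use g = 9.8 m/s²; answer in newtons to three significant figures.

At the top, both T and the weight mg point inward (toward the centre), so T + mg = mv²/r.
T = m(v²/r − g) = 0.777 × ((7.69)²/1.17 − 9.8) = 0.777 × (50.54 − 9.8) = 0.777 × 40.74 = 31.66 N.

31.7 N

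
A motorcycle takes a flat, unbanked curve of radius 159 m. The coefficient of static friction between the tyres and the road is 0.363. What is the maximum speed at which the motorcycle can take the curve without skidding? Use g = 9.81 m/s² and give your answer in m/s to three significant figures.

On a flat curve, static friction is the only horizontal force, so it must supply the full centripetal force: μ_s m g = m v²/r.
Mass cancels: v_max = √(μ_s g r) = √(0.363 × 9.81 × 159) = √566.2 = 23.80 m/s.

23.8 m/s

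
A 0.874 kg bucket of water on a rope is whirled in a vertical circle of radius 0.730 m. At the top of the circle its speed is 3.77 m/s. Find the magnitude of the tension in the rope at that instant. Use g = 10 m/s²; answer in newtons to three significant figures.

8.28 N

At the top, both T and the weight mg point inward (toward the centre), so T + mg = mv²/r.
T = m(v²/r − g) = 0.874 × ((3.77)²/0.730 − 10.0) = 0.874 × (19.47 − 10.0) = 0.874 × 9.470 = 8.277 N.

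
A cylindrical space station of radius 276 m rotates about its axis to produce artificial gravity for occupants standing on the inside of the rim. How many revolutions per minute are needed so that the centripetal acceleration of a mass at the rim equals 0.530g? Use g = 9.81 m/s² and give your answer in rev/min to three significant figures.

Require ω²r = 0.530g, so ω = √(0.530 × 9.81/276) = 0.1373 rad/s.
In rev/min: ω × 60/(2π) = 0.1373 × 60/(2π) = 1.311 rev/min.

1.31 rev/min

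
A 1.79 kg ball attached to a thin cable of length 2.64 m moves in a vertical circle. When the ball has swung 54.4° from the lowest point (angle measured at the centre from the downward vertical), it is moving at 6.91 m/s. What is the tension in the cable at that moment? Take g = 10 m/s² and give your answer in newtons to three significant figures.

Take the radial direction toward the centre of the circle as positive. The component of the weight along the string toward the centre is −mg cos φ (φ measured from the bottom), so Newton's second law along the string gives T − mg cos φ = m v²/r.
cos 54.4° = 0.5821, so T = m(v²/r + g cos φ) = 1.79 × ((6.91)²/2.64 + 10.0 × 0.5821) = 1.79 × (18.09 + (5.821)) = 1.79 × 23.91 = 42.79 N.

42.8 N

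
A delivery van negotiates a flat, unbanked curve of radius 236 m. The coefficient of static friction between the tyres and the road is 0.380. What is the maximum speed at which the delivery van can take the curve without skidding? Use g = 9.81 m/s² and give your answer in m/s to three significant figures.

29.7 m/s

Friction provides the centripetal force on a flat curve. At maximum speed it is at its limiting value: μ_s m g = m v²/r.
Mass cancels: v_max = √(μ_s g r) = √(0.380 × 9.81 × 236) = √879.8 = 29.66 m/s.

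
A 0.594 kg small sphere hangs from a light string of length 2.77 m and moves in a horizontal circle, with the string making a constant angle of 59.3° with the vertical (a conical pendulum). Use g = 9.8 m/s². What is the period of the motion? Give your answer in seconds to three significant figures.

r = L sinθ = 2.382 m. From T sinθ = mω²r and T cosθ = mg: tanθ = ω²r/g, so ω² = g tanθ / r = g/(L cosθ).
ω = √(g/(L cosθ)) = √(9.8/(2.77 × 0.5105)) = √6.930 = 2.632 rad/s.
Period = 2π/ω = 2.387 s.

2.39 s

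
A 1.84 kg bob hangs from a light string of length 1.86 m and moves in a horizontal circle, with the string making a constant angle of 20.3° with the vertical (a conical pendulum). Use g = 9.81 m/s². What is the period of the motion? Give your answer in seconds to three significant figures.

2.65 s

r = L sinθ = 0.6453 m. From T sinθ = mω²r and T cosθ = mg: tanθ = ω²r/g, so ω² = g tanθ / r = g/(L cosθ).
ω = √(g/(L cosθ)) = √(9.81/(1.86 × 0.9379)) = √5.623 = 2.371 rad/s.
Period = 2π/ω = 2.650 s.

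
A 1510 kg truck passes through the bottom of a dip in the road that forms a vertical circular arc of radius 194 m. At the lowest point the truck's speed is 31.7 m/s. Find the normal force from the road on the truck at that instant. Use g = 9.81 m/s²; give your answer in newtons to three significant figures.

At the lowest point, N points up (toward the centre) and the weight mg points down (away from the centre), so the net inward force is N − mg = mv²/r.
N = m(v²/r + g) = 1510 × ((31.7)²/194 + 9.81) = 1510 × (5.180 + 9.81) = 1510 × 14.99 = 22630 N.

22600 N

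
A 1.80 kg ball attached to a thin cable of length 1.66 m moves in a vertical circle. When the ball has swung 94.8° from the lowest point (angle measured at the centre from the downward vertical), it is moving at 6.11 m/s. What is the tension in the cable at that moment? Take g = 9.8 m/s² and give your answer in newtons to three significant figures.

Take the radial direction toward the centre of the circle as positive. The component of the weight along the string toward the centre is −mg cos φ (φ measured from the bottom), so Newton's second law along the string gives T − mg cos φ = m v²/r.
cos 94.8° = -0.08368, so T = m(v²/r + g cos φ) = 1.80 × ((6.11)²/1.66 + 9.8 × -0.08368) = 1.80 × (22.49 + (-0.8200)) = 1.80 × 21.67 = 39.00 N.

39.0 N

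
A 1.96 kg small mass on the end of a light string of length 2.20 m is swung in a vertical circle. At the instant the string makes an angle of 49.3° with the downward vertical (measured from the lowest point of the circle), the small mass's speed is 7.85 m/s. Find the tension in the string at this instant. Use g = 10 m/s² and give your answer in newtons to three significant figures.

67.7 N

Take the radial direction toward the centre of the circle as positive. The component of the weight along the string toward the centre is −mg cos φ (φ measured from the bottom), so Newton's second law along the string gives T − mg cos φ = m v²/r.
cos 49.3° = 0.6521, so T = m(v²/r + g cos φ) = 1.96 × ((7.85)²/2.20 + 10.0 × 0.6521) = 1.96 × (28.01 + (6.521)) = 1.96 × 34.53 = 67.68 N.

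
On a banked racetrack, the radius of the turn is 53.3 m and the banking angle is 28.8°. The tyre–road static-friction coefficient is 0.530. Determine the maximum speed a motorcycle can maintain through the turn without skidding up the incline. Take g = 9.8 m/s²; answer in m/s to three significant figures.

28.2 m/s

At the maximum speed, friction acts down the slope at its limiting value f = μN. Radially (horizontal, toward centre): N sinθ + μN cosθ = mv²/r. Vertically: N cosθ − μN sinθ = mg.
Dividing: v² = r g (sinθ + μcosθ)/(cosθ − μsinθ).
sinθ + μcosθ = 0.4818 + 0.530×0.8763 = 0.9462; cosθ − μsinθ = 0.8763 − 0.530×0.4818 = 0.6210.
v² = 53.3 × 9.8 × 0.9462/0.6210 = 795.9 m²/s², so v = 28.21 m/s.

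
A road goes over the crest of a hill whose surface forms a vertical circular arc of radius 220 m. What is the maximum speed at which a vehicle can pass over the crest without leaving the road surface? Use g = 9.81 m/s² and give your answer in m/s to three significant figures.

46.5 m/s

At the crest the centre of the circle is below the vehicle, so the net downward (centripetal) force is mg − N = mv²/r.
The vehicle leaves the road when N → 0, giving v_max = √(g r) = √(9.81 × 220) = 46.46 m/s.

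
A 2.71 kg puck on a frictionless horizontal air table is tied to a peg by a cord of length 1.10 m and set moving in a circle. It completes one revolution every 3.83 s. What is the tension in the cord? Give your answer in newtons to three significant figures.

8.02 N

v = 2πr/T = 2π × 1.10/3.83 = 1.805 m/s.
The tension is the only horizontal force, so it supplies the full centripetal force: T = m v²/r = 2.71 × (1.805)²/1.10 = 2.71 × 3.256/1.10 = 8.023 N.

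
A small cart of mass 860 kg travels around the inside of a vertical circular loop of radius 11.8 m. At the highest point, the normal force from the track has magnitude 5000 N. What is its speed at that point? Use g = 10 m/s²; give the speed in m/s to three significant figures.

At the top, N + mg = mv²/r, so v = √(r(N/m + g)) = √(11.8 × (5000/860 + 10.0)) = √(11.8 × 15.81) = √186.6 = 13.66 m/s.

13.7 m/s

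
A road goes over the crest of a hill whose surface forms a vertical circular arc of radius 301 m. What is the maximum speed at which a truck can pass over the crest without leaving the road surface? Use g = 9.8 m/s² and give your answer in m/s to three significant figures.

54.3 m/s

At the crest the centre of the circle is below the truck, so the net downward (centripetal) force is mg − N = mv²/r.
The truck leaves the road when N → 0, giving v_max = √(g r) = √(9.8 × 301) = 54.31 m/s.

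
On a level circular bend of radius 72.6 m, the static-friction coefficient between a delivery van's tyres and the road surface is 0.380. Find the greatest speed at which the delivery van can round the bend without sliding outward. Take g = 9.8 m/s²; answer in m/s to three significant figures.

16.4 m/s

On a flat curve, static friction is the only horizontal force, so it must supply the full centripetal force: μ_s m g = m v²/r.
Mass cancels: v_max = √(μ_s g r) = √(0.380 × 9.8 × 72.6) = √270.4 = 16.44 m/s.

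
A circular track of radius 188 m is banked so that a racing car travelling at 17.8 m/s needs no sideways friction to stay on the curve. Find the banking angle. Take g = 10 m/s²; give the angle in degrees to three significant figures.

For a frictionless banked turn: horizontally N sinθ = mv²/r and vertically N cosθ = mg.
Dividing: tanθ = v²/(r g) = (17.8)²/(188 × 10.0) = 316.8/1880 = 0.1685.
θ = arctan(0.1685) = 9.566°.

9.57°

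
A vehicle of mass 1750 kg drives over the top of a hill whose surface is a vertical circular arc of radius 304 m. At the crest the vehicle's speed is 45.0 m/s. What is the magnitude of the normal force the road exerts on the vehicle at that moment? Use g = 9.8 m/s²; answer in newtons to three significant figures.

At the crest the centripetal acceleration points downward (toward the centre of the arc), so mg − N = mv²/r.
N = m(g − v²/r) = 1750 × (9.8 − (45.0)²/304) = 1750 × (9.8 − 6.661) = 1750 × 3.139 = 5493 N.

5490 N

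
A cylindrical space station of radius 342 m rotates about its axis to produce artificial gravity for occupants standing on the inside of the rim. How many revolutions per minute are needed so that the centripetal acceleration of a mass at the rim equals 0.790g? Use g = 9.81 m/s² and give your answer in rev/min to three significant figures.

Require ω²r = 0.790g, so ω = √(0.790 × 9.81/342) = 0.1505 rad/s.
In rev/min: ω × 60/(2π) = 0.1505 × 60/(2π) = 1.437 rev/min.

1.44 rev/min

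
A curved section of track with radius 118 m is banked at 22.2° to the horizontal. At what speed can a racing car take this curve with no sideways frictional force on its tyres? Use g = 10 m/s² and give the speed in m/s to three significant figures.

On a frictionless banked curve, N sinθ = mv²/r and N cosθ = mg, so tanθ = v²/(rg).
v = √(r g tanθ) = √(118 × 10.0 × tan 22.2°) = √(118 × 10.0 × 0.4081) = √481.5 = 21.94 m/s.

21.9 m/s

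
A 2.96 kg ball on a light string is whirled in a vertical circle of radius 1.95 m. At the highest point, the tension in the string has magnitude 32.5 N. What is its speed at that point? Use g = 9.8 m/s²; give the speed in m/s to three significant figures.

At the top, T + mg = mv²/r, so v = √(r(T/m + g)) = √(1.95 × (32.5/2.96 + 9.8)) = √(1.95 × 20.78) = √40.52 = 6.366 m/s.

6.37 m/s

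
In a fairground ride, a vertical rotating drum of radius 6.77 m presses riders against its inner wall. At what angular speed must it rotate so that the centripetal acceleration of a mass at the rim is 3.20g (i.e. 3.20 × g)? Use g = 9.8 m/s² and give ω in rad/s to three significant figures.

Centripetal acceleration a_c = ω²r. Setting ω²r = 3.20g:
ω = √(3.20g / r) = √(3.20 × 9.8 / 6.77) = √4.632 = 2.152 rad/s.

2.15 rad/s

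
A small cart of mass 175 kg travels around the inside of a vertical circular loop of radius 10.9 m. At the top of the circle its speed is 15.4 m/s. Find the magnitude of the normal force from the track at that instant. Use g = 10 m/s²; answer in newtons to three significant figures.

2060 N

At the top, both N and the weight mg point inward (toward the centre), so N + mg = mv²/r.
N = m(v²/r − g) = 175 × ((15.4)²/10.9 − 10.0) = 175 × (21.76 − 10.0) = 175 × 11.76 = 2058 N.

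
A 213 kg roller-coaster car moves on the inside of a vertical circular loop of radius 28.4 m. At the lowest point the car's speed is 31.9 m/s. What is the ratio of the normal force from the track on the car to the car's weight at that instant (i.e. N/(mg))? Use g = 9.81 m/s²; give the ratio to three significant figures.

At the bottom, N − mg = mv²/r, so N = m(v²/r + g) and N/(mg) = v²/(rg) + 1 = (31.9)²/(28.4 × 9.81) + 1 = 3.653 + 1 = 4.653.

4.65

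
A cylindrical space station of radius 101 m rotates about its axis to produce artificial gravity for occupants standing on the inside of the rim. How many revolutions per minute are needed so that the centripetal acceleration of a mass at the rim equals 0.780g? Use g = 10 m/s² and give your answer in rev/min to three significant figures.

2.65 rev/min

Require ω²r = 0.780g, so ω = √(0.780 × 10.0/101) = 0.2779 rad/s.
In rev/min: ω × 60/(2π) = 0.2779 × 60/(2π) = 2.654 rev/min.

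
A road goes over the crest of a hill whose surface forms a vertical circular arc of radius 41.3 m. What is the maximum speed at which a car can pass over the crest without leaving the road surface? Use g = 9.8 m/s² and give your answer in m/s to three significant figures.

At the crest the centre of the circle is below the car, so the net downward (centripetal) force is mg − N = mv²/r.
The car leaves the road when N → 0, giving v_max = √(g r) = √(9.8 × 41.3) = 20.12 m/s.

20.1 m/s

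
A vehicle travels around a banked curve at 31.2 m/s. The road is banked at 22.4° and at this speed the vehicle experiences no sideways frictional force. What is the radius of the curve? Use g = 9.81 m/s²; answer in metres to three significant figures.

241 m

Frictionless banking: tanθ = v²/(rg), so r = v²/(g tanθ).
r = (31.2)²/(9.81 × tan 22.4°) = 973.4/(9.81 × 0.4122) = 973.4/4.043 = 240.7 m.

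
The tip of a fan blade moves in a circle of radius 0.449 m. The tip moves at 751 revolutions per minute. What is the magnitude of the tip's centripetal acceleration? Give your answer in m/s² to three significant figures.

2780 m/s²

ω = 751 rev/min × 2π/60 = 78.64 rad/s, so v = ωr = 78.64 × 0.449 = 35.31 m/s.
a_c = v²/r = (35.31)²/0.449 = 1247/0.449 = 2777 m/s².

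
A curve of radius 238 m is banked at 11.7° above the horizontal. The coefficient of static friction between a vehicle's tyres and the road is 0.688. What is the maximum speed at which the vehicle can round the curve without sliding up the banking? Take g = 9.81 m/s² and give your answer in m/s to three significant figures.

49.4 m/s

At the maximum speed, friction acts down the slope at its limiting value f = μN. Radially (horizontal, toward centre): N sinθ + μN cosθ = mv²/r. Vertically: N cosθ − μN sinθ = mg.
Dividing: v² = r g (sinθ + μcosθ)/(cosθ − μsinθ).
sinθ + μcosθ = 0.2028 + 0.688×0.9792 = 0.8765; cosθ − μsinθ = 0.9792 − 0.688×0.2028 = 0.8397.
v² = 238 × 9.81 × 0.8765/0.8397 = 2437 m²/s², so v = 49.37 m/s.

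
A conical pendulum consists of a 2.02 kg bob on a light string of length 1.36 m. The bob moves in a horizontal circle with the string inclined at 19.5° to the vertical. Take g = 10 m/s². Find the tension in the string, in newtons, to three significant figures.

Vertically the bob has no acceleration, so T cosθ = mg.
T = mg/cosθ = 2.02 × 10.0 / cos 19.5° = 20.20/0.9426 = 21.43 N.

21.4 N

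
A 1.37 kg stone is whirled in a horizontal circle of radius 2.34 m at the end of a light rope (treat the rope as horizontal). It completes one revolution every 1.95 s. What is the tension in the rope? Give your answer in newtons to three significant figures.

33.3 N

v = 2πr/T = 2π × 2.34/1.95 = 7.540 m/s.
The tension is the only horizontal force, so it supplies the full centripetal force: T = m v²/r = 1.37 × (7.540)²/2.34 = 1.37 × 56.85/2.34 = 33.28 N.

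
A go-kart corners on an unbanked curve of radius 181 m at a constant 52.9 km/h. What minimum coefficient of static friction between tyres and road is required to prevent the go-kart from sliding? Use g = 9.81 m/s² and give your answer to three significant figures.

0.122

v = 52.9/3.6 = 14.69 m/s.
Friction provides the centripetal force: μ_s m g = m v²/r, so μ_s = v²/(g r) = (14.69)²/(9.81 × 181) = 215.9/1776 = 0.1216.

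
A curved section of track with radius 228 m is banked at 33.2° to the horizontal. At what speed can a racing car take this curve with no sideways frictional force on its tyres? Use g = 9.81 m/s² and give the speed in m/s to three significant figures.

38.3 m/s

On a frictionless banked curve, N sinθ = mv²/r and N cosθ = mg, so tanθ = v²/(rg).
v = √(r g tanθ) = √(228 × 9.81 × tan 33.2°) = √(228 × 9.81 × 0.6544) = √1464 = 38.26 m/s.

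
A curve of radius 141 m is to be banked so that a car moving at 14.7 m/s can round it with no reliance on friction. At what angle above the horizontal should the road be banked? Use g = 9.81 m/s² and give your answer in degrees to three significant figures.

8.88°

For a frictionless banked turn: horizontally N sinθ = mv²/r and vertically N cosθ = mg.
Dividing: tanθ = v²/(r g) = (14.7)²/(141 × 9.81) = 216.1/1383 = 0.1562.
θ = arctan(0.1562) = 8.879°.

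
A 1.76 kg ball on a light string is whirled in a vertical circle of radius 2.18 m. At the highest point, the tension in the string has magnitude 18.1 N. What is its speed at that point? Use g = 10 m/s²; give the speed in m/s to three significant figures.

At the top, T + mg = mv²/r, so v = √(r(T/m + g)) = √(2.18 × (18.1/1.76 + 10.0)) = √(2.18 × 20.28) = √44.22 = 6.650 m/s.

6.65 m/s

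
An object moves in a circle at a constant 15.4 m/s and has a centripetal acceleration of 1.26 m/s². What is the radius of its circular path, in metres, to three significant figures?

188 m

a_c = v²/r ⇒ r = v²/a_c = (15.4)²/1.26 = 237.2/1.26 = 188.2 m.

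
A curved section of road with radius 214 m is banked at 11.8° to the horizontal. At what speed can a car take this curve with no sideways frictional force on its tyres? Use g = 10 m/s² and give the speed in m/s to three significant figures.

On a frictionless banked curve, N sinθ = mv²/r and N cosθ = mg, so tanθ = v²/(rg).
v = √(r g tanθ) = √(214 × 10.0 × tan 11.8°) = √(214 × 10.0 × 0.2089) = √447.1 = 21.14 m/s.

21.1 m/s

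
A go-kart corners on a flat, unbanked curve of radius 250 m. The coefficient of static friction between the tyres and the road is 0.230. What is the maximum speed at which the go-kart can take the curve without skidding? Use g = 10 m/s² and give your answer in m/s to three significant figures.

Friction provides the centripetal force on a flat curve. At maximum speed it is at its limiting value: μ_s m g = m v²/r.
Mass cancels: v_max = √(μ_s g r) = √(0.230 × 10.0 × 250) = √575.0 = 23.98 m/s.

24.0 m/s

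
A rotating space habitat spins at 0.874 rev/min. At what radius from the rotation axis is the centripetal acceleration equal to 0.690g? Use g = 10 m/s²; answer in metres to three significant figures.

ω = 0.874 rev/min × 2π/60 = 0.09153 rad/s.
a_c = ω²r = 0.690g ⇒ r = 0.690 × 10.0 / (0.09153)² = 6.900/0.008377 = 823.7 m.

824 m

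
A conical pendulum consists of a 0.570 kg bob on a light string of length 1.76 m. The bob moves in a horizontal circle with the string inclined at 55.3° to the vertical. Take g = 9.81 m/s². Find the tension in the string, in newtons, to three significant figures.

9.82 N

Vertically the bob has no acceleration, so T cosθ = mg.
T = mg/cosθ = 0.570 × 9.81 / cos 55.3° = 5.592/0.5693 = 9.822 N.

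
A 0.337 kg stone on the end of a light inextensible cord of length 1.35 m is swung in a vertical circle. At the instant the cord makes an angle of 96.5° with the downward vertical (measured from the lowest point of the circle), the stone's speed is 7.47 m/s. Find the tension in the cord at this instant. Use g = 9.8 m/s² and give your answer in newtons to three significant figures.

Take the radial direction toward the centre of the circle as positive. The component of the weight along the string toward the centre is −mg cos φ (φ measured from the bottom), so Newton's second law along the string gives T − mg cos φ = m v²/r.
cos 96.5° = -0.1132, so T = m(v²/r + g cos φ) = 0.337 × ((7.47)²/1.35 + 9.8 × -0.1132) = 0.337 × (41.33 + (-1.109)) = 0.337 × 40.22 = 13.56 N.

13.6 N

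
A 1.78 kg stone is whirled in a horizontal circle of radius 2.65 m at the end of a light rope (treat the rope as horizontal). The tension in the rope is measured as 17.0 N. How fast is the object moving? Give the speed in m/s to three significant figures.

5.03 m/s

T = m v²/r ⇒ v = √(T r / m) = √(17.0 × 2.65 / 1.78) = √25.31 = 5.031 m/s.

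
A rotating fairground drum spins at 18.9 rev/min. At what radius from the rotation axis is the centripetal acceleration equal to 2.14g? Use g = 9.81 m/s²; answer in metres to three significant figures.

5.36 m

ω = 18.9 rev/min × 2π/60 = 1.979 rad/s.
a_c = ω²r = 2.14g ⇒ r = 2.14 × 9.81 / (1.979)² = 20.99/3.917 = 5.359 m.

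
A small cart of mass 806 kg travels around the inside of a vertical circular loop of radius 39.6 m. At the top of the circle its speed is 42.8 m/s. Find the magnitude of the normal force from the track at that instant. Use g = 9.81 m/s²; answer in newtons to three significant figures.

At the top, both N and the weight mg point inward (toward the centre), so N + mg = mv²/r.
N = m(v²/r − g) = 806 × ((42.8)²/39.6 − 9.81) = 806 × (46.26 − 9.81) = 806 × 36.45 = 29380 N.

29400 N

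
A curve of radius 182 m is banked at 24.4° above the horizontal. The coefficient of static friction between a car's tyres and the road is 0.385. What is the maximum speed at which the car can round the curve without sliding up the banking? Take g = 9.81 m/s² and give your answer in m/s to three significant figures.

42.6 m/s

At the maximum speed, friction acts down the slope at its limiting value f = μN. Radially (horizontal, toward centre): N sinθ + μN cosθ = mv²/r. Vertically: N cosθ − μN sinθ = mg.
Dividing: v² = r g (sinθ + μcosθ)/(cosθ − μsinθ).
sinθ + μcosθ = 0.4131 + 0.385×0.9107 = 0.7637; cosθ − μsinθ = 0.9107 − 0.385×0.4131 = 0.7516.
v² = 182 × 9.81 × 0.7637/0.7516 = 1814 m²/s², so v = 42.59 m/s.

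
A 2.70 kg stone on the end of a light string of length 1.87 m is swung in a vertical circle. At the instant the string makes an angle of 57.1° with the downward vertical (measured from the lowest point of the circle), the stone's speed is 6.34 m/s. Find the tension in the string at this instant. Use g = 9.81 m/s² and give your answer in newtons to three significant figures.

72.4 N

Take the radial direction toward the centre of the circle as positive. The component of the weight along the string toward the centre is −mg cos φ (φ measured from the bottom), so Newton's second law along the string gives T − mg cos φ = m v²/r.
cos 57.1° = 0.5432, so T = m(v²/r + g cos φ) = 2.70 × ((6.34)²/1.87 + 9.81 × 0.5432) = 2.70 × (21.49 + (5.329)) = 2.70 × 26.82 = 72.42 N.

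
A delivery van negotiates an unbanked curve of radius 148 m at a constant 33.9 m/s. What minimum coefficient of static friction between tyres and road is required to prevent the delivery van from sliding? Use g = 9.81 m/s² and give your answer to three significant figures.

Friction provides the centripetal force: μ_s m g = m v²/r, so μ_s = v²/(g r) = (33.90)²/(9.81 × 148) = 1149/1452 = 0.7915.

0.792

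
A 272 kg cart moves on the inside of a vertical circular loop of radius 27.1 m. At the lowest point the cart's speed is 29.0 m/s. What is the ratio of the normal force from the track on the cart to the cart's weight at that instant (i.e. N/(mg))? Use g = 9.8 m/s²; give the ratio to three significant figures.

4.17

At the bottom, N − mg = mv²/r, so N = m(v²/r + g) and N/(mg) = v²/(rg) + 1 = (29.0)²/(27.1 × 9.8) + 1 = 3.167 + 1 = 4.167.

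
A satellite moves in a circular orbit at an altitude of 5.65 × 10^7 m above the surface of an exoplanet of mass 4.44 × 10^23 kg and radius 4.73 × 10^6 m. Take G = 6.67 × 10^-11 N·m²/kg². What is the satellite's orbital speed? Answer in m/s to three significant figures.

695 m/s

Orbital radius r = R + h = 4.73 × 10^6 + 5.65 × 10^7 = 6.123 × 10^7 m.
Gravity supplies the centripetal force: G M m / r² = m v² / r, so v = √(GM/r).
v = √(6.67 × 10^-11 × 4.44 × 10^23 / 6.123 × 10^7) = √(483700) = 695.5 m/s.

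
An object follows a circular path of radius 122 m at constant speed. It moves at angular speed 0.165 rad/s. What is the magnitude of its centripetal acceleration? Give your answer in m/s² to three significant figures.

v = ωr = 0.165 × 122 = 20.13 m/s.
a_c = v²/r = (20.13)²/122 = 405.2/122 = 3.321 m/s².

3.32 m/s²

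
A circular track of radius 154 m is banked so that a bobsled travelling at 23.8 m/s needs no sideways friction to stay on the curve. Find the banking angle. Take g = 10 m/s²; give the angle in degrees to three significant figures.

With no friction, the horizontal component of the normal force provides the centripetal force: N sinθ = mv²/r, while N cosθ = mg vertically.
Dividing: tanθ = v²/(r g) = (23.8)²/(154 × 10.0) = 566.4/1540 = 0.3678.
θ = arctan(0.3678) = 20.19°.

20.2°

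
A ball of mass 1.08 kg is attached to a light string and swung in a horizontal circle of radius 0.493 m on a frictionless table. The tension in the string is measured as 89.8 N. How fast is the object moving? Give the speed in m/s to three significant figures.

T = m v²/r ⇒ v = √(T r / m) = √(89.8 × 0.493 / 1.08) = √40.99 = 6.403 m/s.

6.40 m/s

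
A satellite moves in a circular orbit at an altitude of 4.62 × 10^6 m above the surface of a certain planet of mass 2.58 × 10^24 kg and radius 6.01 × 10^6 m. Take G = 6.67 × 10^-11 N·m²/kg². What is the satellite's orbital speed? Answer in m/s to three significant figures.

4020 m/s

Orbital radius r = R + h = 6.01 × 10^6 + 4.62 × 10^6 = 1.063 × 10^7 m.
Gravity supplies the centripetal force: G M m / r² = m v² / r, so v = √(GM/r).
v = √(6.67 × 10^-11 × 2.58 × 10^24 / 1.063 × 10^7) = √(1.619 × 10^7) = 4024 m/s.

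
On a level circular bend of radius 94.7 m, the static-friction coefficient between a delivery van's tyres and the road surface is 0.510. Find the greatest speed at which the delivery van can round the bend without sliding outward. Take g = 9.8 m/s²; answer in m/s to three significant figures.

Friction provides the centripetal force on a flat curve. At maximum speed it is at its limiting value: μ_s m g = m v²/r.
Mass cancels: v_max = √(μ_s g r) = √(0.510 × 9.8 × 94.7) = √473.3 = 21.76 m/s.

21.8 m/s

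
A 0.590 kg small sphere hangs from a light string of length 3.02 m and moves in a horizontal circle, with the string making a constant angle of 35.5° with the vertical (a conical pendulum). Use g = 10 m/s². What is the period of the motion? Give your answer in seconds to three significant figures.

3.12 s

r = L sinθ = 1.754 m. From T sinθ = mω²r and T cosθ = mg: tanθ = ω²r/g, so ω² = g tanθ / r = g/(L cosθ).
ω = √(g/(L cosθ)) = √(10.0/(3.02 × 0.8141)) = √4.067 = 2.017 rad/s.
Period = 2π/ω = 3.115 s.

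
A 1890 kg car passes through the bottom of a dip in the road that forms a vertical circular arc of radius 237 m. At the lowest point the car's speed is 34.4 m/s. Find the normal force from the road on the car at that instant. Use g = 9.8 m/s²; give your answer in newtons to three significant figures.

At the lowest point, N points up (toward the centre) and the weight mg points down (away from the centre), so the net inward force is N − mg = mv²/r.
N = m(v²/r + g) = 1890 × ((34.4)²/237 + 9.8) = 1890 × (4.993 + 9.8) = 1890 × 14.79 = 27960 N.

28000 N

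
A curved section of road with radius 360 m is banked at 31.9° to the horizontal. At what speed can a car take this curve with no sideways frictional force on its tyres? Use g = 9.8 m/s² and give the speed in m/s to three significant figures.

46.9 m/s

On a frictionless banked curve, N sinθ = mv²/r and N cosθ = mg, so tanθ = v²/(rg).
v = √(r g tanθ) = √(360 × 9.8 × tan 31.9°) = √(360 × 9.8 × 0.6224) = √2196 = 46.86 m/s.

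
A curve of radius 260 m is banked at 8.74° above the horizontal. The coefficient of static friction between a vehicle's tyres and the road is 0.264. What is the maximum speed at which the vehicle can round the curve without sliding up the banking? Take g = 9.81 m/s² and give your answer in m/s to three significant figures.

At the maximum speed, friction acts down the slope at its limiting value f = μN. Radially (horizontal, toward centre): N sinθ + μN cosθ = mv²/r. Vertically: N cosθ − μN sinθ = mg.
Dividing: v² = r g (sinθ + μcosθ)/(cosθ − μsinθ).
sinθ + μcosθ = 0.1520 + 0.264×0.9884 = 0.4129; cosθ − μsinθ = 0.9884 − 0.264×0.1520 = 0.9483.
v² = 260 × 9.81 × 0.4129/0.9483 = 1111 m²/s², so v = 33.32 m/s.

33.3 m/s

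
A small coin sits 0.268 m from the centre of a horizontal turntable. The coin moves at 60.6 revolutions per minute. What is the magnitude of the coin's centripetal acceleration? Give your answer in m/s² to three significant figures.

ω = 60.6 rev/min × 2π/60 = 6.346 rad/s, so v = ωr = 6.346 × 0.268 = 1.701 m/s.
a_c = v²/r = (1.701)²/0.268 = 2.892/0.268 = 10.79 m/s².

10.8 m/s²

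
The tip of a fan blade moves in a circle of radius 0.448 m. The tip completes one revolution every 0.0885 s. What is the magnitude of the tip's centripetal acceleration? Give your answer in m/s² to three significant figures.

2260 m/s²

v = 2πr/T = 2π × 0.448/0.0885 = 31.81 m/s.
a_c = v²/r = (31.81)²/0.448 = 1012/0.448 = 2258 m/s².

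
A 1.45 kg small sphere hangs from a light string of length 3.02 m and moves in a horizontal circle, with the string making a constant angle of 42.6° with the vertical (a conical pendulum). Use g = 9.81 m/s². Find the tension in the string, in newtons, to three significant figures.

Vertically the bob has no acceleration, so T cosθ = mg.
T = mg/cosθ = 1.45 × 9.81 / cos 42.6° = 14.22/0.7361 = 19.32 N.

19.3 N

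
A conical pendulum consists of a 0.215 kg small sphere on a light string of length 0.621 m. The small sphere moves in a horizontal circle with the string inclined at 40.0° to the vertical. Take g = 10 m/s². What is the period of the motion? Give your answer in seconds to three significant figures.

r = L sinθ = 0.3992 m. From T sinθ = mω²r and T cosθ = mg: tanθ = ω²r/g, so ω² = g tanθ / r = g/(L cosθ).
ω = √(g/(L cosθ)) = √(10.0/(0.621 × 0.7660)) = √21.02 = 4.585 rad/s.
Period = 2π/ω = 1.370 s.

1.37 s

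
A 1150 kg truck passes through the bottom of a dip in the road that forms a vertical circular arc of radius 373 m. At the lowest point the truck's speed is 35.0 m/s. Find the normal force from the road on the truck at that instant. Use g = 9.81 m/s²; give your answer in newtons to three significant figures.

15100 N

At the lowest point, N points up (toward the centre) and the weight mg points down (away from the centre), so the net inward force is N − mg = mv²/r.
N = m(v²/r + g) = 1150 × ((35.0)²/373 + 9.81) = 1150 × (3.284 + 9.81) = 1150 × 13.09 = 15060 N.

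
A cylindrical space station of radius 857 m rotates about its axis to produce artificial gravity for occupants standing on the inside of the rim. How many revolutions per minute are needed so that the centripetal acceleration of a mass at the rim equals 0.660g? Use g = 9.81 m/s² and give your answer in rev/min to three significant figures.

Require ω²r = 0.660g, so ω = √(0.660 × 9.81/857) = 0.08692 rad/s.
In rev/min: ω × 60/(2π) = 0.08692 × 60/(2π) = 0.8300 rev/min.

0.830 rev/min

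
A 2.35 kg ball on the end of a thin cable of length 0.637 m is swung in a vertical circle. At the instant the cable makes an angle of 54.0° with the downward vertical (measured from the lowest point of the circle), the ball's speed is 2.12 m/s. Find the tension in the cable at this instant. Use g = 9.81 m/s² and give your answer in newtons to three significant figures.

Take the radial direction toward the centre of the circle as positive. The component of the weight along the string toward the centre is −mg cos φ (φ measured from the bottom), so Newton's second law along the string gives T − mg cos φ = m v²/r.
cos 54.0° = 0.5878, so T = m(v²/r + g cos φ) = 2.35 × ((2.12)²/0.637 + 9.81 × 0.5878) = 2.35 × (7.056 + (5.766)) = 2.35 × 12.82 = 30.13 N.

30.1 N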